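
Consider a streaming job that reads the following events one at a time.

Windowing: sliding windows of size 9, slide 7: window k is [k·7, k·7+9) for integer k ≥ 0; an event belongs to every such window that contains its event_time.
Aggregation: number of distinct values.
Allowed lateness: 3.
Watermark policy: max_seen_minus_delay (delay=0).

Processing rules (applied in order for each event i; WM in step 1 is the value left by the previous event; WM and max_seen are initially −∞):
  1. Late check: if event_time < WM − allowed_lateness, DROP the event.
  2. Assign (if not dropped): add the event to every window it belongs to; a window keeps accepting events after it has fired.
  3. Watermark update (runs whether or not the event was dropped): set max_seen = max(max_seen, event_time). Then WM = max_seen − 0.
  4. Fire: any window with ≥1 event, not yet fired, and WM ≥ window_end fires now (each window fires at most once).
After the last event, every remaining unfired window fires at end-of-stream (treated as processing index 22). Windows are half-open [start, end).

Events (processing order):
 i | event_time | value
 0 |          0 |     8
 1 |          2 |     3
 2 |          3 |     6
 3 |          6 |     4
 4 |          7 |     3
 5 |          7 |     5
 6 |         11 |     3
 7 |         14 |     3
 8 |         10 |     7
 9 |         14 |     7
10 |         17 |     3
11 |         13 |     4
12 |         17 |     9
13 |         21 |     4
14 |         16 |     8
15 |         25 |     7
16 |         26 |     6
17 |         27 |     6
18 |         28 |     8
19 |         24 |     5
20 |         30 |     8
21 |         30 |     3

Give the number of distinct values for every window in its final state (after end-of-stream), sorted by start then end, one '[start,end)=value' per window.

i=0 t=0 v=8: → [0,9); WM=0
i=1 t=2 v=3: → [0,9); WM=2
i=2 t=3 v=6: → [0,9); WM=3
i=3 t=6 v=4: → [0,9); WM=6
i=4 t=7 v=3: → [7,16),[0,9); WM=7
i=5 t=7 v=5: → [7,16),[0,9); WM=7
i=6 t=11 v=3: → [7,16); WM=11; [0,9) fires=5
i=7 t=14 v=3: → [14,23),[7,16); WM=14
i=8 t=10 v=7: DROP (t<14-3); WM=14
i=9 t=14 v=7: → [14,23),[7,16); WM=14
i=10 t=17 v=3: → [14,23); WM=17; [7,16) fires=3
i=11 t=13 v=4: DROP (t<17-3); WM=17
i=12 t=17 v=9: → [14,23); WM=17
i=13 t=21 v=4: → [21,30),[14,23); WM=21
i=14 t=16 v=8: DROP (t<21-3); WM=21
i=15 t=25 v=7: → [21,30); WM=25; [14,23) fires=4
i=16 t=26 v=6: → [21,30); WM=26
i=17 t=27 v=6: → [21,30); WM=27
i=18 t=28 v=8: → [28,37),[21,30); WM=28
i=19 t=24 v=5: DROP (t<28-3); WM=28
i=20 t=30 v=8: → [28,37); WM=30; [21,30) fires=4
i=21 t=30 v=3: → [28,37); WM=30

[0,9)=5 [7,16)=3 [14,23)=4 [21,30)=4 [28,37)=2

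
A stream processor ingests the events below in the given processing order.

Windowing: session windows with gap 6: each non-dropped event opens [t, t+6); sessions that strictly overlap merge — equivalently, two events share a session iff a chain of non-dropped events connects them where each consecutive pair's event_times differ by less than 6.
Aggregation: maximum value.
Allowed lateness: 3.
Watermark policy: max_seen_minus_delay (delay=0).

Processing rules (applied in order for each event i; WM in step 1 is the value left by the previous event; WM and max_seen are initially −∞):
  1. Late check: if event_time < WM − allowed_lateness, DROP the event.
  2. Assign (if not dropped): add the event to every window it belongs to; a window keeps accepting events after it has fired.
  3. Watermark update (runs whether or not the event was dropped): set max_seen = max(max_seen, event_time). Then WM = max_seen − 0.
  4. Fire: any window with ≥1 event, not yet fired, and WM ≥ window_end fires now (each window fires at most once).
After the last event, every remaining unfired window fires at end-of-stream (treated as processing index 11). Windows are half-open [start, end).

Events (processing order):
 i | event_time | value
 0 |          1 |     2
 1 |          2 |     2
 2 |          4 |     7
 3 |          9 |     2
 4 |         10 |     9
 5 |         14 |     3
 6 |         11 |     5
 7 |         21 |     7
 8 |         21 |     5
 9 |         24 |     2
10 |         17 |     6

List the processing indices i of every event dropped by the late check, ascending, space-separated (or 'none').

i=0 t=1 v=2: → [1,7); WM=1
i=1 t=2 v=2: → [1,8); WM=2
i=2 t=4 v=7: → [1,10); WM=4
i=3 t=9 v=2: → [1,15); WM=9
i=4 t=10 v=9: → [1,16); WM=10
i=5 t=14 v=3: → [1,20); WM=14
i=6 t=11 v=5: → [1,20); WM=14
i=7 t=21 v=7: → [21,27); WM=21
i=8 t=21 v=5: → [21,27); WM=21
i=9 t=24 v=2: → [21,30); WM=24
i=10 t=17 v=6: DROP (t<24-3); WM=24

10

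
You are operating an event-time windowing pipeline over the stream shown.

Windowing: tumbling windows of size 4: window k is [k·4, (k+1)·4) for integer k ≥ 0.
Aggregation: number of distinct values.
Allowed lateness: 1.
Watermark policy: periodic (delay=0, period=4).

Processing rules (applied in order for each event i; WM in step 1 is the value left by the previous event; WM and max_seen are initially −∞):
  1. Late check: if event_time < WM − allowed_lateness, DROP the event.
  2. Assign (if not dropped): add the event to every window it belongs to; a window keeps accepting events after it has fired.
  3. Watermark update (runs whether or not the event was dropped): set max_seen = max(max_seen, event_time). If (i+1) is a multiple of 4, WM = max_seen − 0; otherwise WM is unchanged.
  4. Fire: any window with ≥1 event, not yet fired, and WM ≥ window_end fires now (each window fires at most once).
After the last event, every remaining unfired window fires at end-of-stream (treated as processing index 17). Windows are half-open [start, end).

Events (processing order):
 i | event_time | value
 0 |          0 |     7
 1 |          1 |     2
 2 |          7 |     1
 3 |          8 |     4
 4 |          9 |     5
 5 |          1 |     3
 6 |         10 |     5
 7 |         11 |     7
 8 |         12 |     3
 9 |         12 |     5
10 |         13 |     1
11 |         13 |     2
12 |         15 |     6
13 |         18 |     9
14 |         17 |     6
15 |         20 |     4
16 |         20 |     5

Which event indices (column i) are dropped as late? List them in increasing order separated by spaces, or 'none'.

5

i=0 t=0 v=7: → [0,4); WM=−∞
i=1 t=1 v=2: → [0,4); WM=−∞
i=2 t=7 v=1: → [4,8); WM=−∞
i=3 t=8 v=4: → [8,12); WM=8; [0,4) fires=2 [4,8) fires=1
i=4 t=9 v=5: → [8,12); WM=8
i=5 t=1 v=3: DROP (t<8-1); WM=8
i=6 t=10 v=5: → [8,12); WM=8
i=7 t=11 v=7: → [8,12); WM=11
i=8 t=12 v=3: → [12,16); WM=11
i=9 t=12 v=5: → [12,16); WM=11
i=10 t=13 v=1: → [12,16); WM=11
i=11 t=13 v=2: → [12,16); WM=13; [8,12) fires=3
i=12 t=15 v=6: → [12,16); WM=13
i=13 t=18 v=9: → [16,20); WM=13
i=14 t=17 v=6: → [16,20); WM=13
i=15 t=20 v=4: → [20,24); WM=20; [12,16) fires=5 [16,20) fires=2
i=16 t=20 v=5: → [20,24); WM=20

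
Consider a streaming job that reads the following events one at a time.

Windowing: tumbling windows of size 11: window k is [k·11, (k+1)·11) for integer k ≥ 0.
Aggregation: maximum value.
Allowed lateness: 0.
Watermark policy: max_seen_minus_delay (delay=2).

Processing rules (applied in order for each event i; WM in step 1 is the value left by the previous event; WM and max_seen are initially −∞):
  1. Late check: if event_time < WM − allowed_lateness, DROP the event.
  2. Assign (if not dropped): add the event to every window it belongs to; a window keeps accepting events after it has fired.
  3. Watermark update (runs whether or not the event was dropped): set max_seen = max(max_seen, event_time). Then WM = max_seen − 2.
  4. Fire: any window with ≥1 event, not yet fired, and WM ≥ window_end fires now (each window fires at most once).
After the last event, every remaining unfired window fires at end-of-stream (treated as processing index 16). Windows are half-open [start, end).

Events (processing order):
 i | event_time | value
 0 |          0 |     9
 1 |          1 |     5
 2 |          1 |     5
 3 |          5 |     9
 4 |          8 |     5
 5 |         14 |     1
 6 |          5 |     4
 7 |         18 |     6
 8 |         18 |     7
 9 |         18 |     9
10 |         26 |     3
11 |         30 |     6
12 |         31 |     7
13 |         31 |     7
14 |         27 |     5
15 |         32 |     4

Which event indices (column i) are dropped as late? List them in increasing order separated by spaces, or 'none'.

6 14

i=0 t=0 v=9: → [0,11); WM=-2
i=1 t=1 v=5: → [0,11); WM=-1
i=2 t=1 v=5: → [0,11); WM=-1
i=3 t=5 v=9: → [0,11); WM=3
i=4 t=8 v=5: → [0,11); WM=6
i=5 t=14 v=1: → [11,22); WM=12; [0,11) fires=9
i=6 t=5 v=4: DROP (t<12-0); WM=12
i=7 t=18 v=6: → [11,22); WM=16
i=8 t=18 v=7: → [11,22); WM=16
i=9 t=18 v=9: → [11,22); WM=16
i=10 t=26 v=3: → [22,33); WM=24; [11,22) fires=9
i=11 t=30 v=6: → [22,33); WM=28
i=12 t=31 v=7: → [22,33); WM=29
i=13 t=31 v=7: → [22,33); WM=29
i=14 t=27 v=5: DROP (t<29-0); WM=29
i=15 t=32 v=4: → [22,33); WM=30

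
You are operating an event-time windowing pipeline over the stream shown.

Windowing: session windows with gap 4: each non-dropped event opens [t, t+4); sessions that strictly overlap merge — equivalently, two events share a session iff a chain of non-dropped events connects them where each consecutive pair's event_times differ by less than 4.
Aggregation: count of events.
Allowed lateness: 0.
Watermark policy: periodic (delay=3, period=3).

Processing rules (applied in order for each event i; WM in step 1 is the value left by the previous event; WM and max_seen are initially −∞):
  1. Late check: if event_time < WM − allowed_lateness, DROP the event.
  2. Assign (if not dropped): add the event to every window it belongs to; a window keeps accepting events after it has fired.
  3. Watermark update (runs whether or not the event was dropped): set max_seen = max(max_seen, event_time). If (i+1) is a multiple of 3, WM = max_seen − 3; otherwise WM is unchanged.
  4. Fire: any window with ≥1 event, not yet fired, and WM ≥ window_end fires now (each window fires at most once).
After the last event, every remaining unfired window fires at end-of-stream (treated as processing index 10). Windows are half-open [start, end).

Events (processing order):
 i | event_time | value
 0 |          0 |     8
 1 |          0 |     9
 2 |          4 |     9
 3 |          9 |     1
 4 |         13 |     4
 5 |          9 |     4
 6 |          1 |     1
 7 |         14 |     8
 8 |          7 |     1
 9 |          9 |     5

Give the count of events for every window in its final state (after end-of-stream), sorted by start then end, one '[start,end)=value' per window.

i=0 t=0 v=8: → [0,4); WM=−∞
i=1 t=0 v=9: → [0,4); WM=−∞
i=2 t=4 v=9: → [4,8); WM=1
i=3 t=9 v=1: → [9,13); WM=1
i=4 t=13 v=4: → [13,17); WM=1
i=5 t=9 v=4: → [9,13); WM=10
i=6 t=1 v=1: DROP (t<10-0); WM=10
i=7 t=14 v=8: → [13,18); WM=10
i=8 t=7 v=1: DROP (t<10-0); WM=11
i=9 t=9 v=5: DROP (t<11-0); WM=11

[0,4)=2 [4,8)=1 [9,13)=2 [13,18)=2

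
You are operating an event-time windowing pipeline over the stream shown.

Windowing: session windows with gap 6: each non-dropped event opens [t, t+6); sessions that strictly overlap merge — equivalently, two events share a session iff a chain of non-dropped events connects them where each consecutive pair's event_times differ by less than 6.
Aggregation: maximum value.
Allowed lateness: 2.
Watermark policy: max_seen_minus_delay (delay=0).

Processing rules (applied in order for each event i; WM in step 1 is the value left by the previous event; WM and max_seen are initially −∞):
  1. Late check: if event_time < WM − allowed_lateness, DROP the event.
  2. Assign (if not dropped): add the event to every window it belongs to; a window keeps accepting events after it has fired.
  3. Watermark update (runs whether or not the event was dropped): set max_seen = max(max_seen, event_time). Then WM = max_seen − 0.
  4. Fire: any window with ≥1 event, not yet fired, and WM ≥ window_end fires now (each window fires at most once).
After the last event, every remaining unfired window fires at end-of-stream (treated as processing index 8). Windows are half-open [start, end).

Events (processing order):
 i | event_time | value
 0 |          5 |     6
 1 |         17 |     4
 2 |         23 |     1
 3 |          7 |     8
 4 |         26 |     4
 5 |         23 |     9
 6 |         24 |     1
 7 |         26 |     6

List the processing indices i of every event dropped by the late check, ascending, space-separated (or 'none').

i=0 t=5 v=6: → [5,11); WM=5
i=1 t=17 v=4: → [17,23); WM=17
i=2 t=23 v=1: → [23,29); WM=23
i=3 t=7 v=8: DROP (t<23-2); WM=23
i=4 t=26 v=4: → [23,32); WM=26
i=5 t=23 v=9: DROP (t<26-2); WM=26
i=6 t=24 v=1: → [23,32); WM=26
i=7 t=26 v=6: → [23,32); WM=26

3 5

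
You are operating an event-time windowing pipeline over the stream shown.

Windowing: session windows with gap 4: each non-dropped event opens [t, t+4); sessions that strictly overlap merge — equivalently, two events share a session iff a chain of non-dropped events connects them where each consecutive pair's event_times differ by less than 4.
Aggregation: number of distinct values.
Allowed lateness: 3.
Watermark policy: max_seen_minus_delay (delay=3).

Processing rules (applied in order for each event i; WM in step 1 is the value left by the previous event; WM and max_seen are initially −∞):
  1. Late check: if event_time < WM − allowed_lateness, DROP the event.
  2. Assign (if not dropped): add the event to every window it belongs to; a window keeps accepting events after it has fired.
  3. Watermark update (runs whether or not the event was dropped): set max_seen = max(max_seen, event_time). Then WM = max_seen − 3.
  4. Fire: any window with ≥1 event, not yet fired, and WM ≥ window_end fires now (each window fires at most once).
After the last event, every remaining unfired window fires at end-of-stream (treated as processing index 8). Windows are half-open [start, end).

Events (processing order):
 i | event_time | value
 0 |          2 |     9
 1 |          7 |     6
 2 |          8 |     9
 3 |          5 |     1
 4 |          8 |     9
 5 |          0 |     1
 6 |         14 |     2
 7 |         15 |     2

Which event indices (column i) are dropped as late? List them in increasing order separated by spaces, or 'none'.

5

i=0 t=2 v=9: → [2,6); WM=-1
i=1 t=7 v=6: → [7,11); WM=4
i=2 t=8 v=9: → [7,12); WM=5
i=3 t=5 v=1: → [2,12); WM=5
i=4 t=8 v=9: → [2,12); WM=5
i=5 t=0 v=1: DROP (t<5-3); WM=5
i=6 t=14 v=2: → [14,18); WM=11
i=7 t=15 v=2: → [14,19); WM=12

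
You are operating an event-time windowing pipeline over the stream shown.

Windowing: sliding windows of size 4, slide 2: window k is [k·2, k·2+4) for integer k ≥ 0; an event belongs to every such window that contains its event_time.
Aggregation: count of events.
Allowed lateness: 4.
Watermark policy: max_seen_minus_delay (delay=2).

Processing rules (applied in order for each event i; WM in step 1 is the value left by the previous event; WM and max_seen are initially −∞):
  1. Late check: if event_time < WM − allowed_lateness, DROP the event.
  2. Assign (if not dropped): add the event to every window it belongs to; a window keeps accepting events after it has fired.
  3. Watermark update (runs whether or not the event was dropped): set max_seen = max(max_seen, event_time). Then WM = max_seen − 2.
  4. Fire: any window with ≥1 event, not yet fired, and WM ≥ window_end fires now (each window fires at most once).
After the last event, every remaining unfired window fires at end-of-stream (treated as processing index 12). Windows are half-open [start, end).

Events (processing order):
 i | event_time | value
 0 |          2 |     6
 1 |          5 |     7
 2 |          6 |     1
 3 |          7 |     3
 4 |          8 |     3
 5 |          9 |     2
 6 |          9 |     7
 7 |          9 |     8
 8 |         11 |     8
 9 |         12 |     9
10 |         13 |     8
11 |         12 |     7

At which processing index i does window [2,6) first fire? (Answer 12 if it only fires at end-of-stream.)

i=0 t=2 v=6: → [2,6),[0,4); WM=0
i=1 t=5 v=7: → [4,8),[2,6); WM=3
i=2 t=6 v=1: → [6,10),[4,8); WM=4; [0,4) fires=1
i=3 t=7 v=3: → [6,10),[4,8); WM=5
i=4 t=8 v=3: → [8,12),[6,10); WM=6; [2,6) fires=2
i=5 t=9 v=2: → [8,12),[6,10); WM=7
i=6 t=9 v=7: → [8,12),[6,10); WM=7
i=7 t=9 v=8: → [8,12),[6,10); WM=7
i=8 t=11 v=8: → [10,14),[8,12); WM=9; [4,8) fires=3
i=9 t=12 v=9: → [12,16),[10,14); WM=10; [6,10) fires=6
i=10 t=13 v=8: → [12,16),[10,14); WM=11
i=11 t=12 v=7: → [12,16),[10,14); WM=11

4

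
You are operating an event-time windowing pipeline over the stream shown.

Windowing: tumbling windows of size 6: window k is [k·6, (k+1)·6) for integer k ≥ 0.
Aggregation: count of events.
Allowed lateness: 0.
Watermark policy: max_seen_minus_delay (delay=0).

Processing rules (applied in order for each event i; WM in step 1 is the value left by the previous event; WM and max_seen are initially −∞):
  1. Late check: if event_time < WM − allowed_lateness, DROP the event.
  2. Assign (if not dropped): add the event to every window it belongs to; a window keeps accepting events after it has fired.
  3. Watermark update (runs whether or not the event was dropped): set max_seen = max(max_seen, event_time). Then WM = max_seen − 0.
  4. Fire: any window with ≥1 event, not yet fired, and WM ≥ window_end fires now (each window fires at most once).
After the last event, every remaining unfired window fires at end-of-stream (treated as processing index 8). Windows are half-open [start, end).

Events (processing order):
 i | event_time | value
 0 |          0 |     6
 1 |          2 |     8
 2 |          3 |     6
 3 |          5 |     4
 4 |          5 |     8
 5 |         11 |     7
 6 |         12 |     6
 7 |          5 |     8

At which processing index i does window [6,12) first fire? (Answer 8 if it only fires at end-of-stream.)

i=0 t=0 v=6: → [0,6); WM=0
i=1 t=2 v=8: → [0,6); WM=2
i=2 t=3 v=6: → [0,6); WM=3
i=3 t=5 v=4: → [0,6); WM=5
i=4 t=5 v=8: → [0,6); WM=5
i=5 t=11 v=7: → [6,12); WM=11; [0,6) fires=5
i=6 t=12 v=6: → [12,18); WM=12; [6,12) fires=1
i=7 t=5 v=8: DROP (t<12-0); WM=12

6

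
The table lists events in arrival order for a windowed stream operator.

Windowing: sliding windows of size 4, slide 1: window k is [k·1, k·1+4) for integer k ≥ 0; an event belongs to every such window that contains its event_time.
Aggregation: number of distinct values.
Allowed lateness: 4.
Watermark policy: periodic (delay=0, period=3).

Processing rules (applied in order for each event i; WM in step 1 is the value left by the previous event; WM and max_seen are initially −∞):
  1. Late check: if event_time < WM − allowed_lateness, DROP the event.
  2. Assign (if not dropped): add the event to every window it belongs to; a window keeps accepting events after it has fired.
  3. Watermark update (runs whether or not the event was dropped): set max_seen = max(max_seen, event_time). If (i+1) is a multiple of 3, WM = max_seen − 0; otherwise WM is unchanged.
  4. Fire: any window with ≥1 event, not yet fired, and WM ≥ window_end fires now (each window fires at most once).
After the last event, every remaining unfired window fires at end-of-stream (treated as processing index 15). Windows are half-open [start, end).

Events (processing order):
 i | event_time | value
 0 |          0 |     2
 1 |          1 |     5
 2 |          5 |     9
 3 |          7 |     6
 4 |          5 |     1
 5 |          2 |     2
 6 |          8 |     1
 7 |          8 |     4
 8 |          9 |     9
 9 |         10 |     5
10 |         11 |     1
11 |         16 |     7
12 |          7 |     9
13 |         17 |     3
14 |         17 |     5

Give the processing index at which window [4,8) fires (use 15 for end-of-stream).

8

i=0 t=0 v=2: → [0,4); WM=−∞
i=1 t=1 v=5: → [1,5),[0,4); WM=−∞
i=2 t=5 v=9: → [5,9),[4,8),[3,7),[2,6); WM=5; [0,4) fires=2 [1,5) fires=1
i=3 t=7 v=6: → [7,11),[6,10),[5,9),[4,8); WM=5
i=4 t=5 v=1: → [5,9),[4,8),[3,7),[2,6); WM=5
i=5 t=2 v=2: → [2,6),[1,5),[0,4); WM=7; [2,6) fires=3 [3,7) fires=2
i=6 t=8 v=1: → [8,12),[7,11),[6,10),[5,9); WM=7
i=7 t=8 v=4: → [8,12),[7,11),[6,10),[5,9); WM=7
i=8 t=9 v=9: → [9,13),[8,12),[7,11),[6,10); WM=9; [4,8) fires=3 [5,9) fires=4
i=9 t=10 v=5: → [10,14),[9,13),[8,12),[7,11); WM=9
i=10 t=11 v=1: → [11,15),[10,14),[9,13),[8,12); WM=9
i=11 t=16 v=7: → [16,20),[15,19),[14,18),[13,17); WM=16; [6,10) fires=4 [7,11) fires=5 [8,12) fires=4 [9,13) fires=3 [10,14) fires=2 [11,15) fires=1
i=12 t=7 v=9: DROP (t<16-4); WM=16
i=13 t=17 v=3: → [17,21),[16,20),[15,19),[14,18); WM=16
i=14 t=17 v=5: → [17,21),[16,20),[15,19),[14,18); WM=17; [13,17) fires=1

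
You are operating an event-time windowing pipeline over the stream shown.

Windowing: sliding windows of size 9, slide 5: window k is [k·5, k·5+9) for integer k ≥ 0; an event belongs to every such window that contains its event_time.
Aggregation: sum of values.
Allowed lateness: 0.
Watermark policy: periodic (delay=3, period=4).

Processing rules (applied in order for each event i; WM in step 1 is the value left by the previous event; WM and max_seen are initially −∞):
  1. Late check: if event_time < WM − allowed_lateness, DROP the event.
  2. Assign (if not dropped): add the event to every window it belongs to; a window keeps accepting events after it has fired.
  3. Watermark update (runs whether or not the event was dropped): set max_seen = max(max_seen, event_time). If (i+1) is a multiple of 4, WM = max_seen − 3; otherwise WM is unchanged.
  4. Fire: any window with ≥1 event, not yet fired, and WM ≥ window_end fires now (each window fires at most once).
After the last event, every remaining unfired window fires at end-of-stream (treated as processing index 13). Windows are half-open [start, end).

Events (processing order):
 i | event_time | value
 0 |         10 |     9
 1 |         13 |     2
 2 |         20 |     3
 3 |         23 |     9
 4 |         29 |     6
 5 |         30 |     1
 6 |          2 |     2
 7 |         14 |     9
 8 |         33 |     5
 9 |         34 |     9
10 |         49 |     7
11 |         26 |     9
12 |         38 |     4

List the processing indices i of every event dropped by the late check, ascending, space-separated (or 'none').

i=0 t=10 v=9: → [10,19),[5,14); WM=−∞
i=1 t=13 v=2: → [10,19),[5,14); WM=−∞
i=2 t=20 v=3: → [20,29),[15,24); WM=−∞
i=3 t=23 v=9: → [20,29),[15,24); WM=20; [5,14) fires=11 [10,19) fires=11
i=4 t=29 v=6: → [25,34); WM=20
i=5 t=30 v=1: → [30,39),[25,34); WM=20
i=6 t=2 v=2: DROP (t<20-0); WM=20
i=7 t=14 v=9: DROP (t<20-0); WM=27; [15,24) fires=12
i=8 t=33 v=5: → [30,39),[25,34); WM=27
i=9 t=34 v=9: → [30,39); WM=27
i=10 t=49 v=7: → [45,54); WM=27
i=11 t=26 v=9: DROP (t<27-0); WM=46; [20,29) fires=12 [25,34) fires=12 [30,39) fires=15
i=12 t=38 v=4: DROP (t<46-0); WM=46

6 7 11 12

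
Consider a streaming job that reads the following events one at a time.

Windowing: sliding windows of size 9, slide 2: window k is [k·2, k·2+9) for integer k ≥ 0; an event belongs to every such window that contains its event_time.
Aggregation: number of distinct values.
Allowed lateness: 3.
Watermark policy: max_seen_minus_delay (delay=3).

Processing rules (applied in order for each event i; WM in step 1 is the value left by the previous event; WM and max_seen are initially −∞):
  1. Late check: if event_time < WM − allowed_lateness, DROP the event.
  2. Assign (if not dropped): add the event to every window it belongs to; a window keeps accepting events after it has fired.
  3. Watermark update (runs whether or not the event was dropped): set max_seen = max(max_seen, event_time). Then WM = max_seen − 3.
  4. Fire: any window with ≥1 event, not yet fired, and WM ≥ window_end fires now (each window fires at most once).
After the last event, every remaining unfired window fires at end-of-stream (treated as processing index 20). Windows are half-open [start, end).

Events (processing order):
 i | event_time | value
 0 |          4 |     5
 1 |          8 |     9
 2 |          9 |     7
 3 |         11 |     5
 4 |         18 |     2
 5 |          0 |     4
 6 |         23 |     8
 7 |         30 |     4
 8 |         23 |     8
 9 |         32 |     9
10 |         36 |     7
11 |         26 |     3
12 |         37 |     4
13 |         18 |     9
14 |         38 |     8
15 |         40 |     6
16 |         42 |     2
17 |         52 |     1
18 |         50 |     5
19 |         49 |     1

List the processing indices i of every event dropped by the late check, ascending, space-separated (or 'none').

5 8 11 13

i=0 t=4 v=5: → [4,13),[2,11),[0,9); WM=1
i=1 t=8 v=9: → [8,17),[6,15),[4,13),[2,11),[0,9); WM=5
i=2 t=9 v=7: → [8,17),[6,15),[4,13),[2,11); WM=6
i=3 t=11 v=5: → [10,19),[8,17),[6,15),[4,13); WM=8
i=4 t=18 v=2: → [18,27),[16,25),[14,23),[12,21),[10,19); WM=15; [0,9) fires=2 [2,11) fires=3 [4,13) fires=3 [6,15) fires=3
i=5 t=0 v=4: DROP (t<15-3); WM=15
i=6 t=23 v=8: → [22,31),[20,29),[18,27),[16,25); WM=20; [8,17) fires=3 [10,19) fires=2
i=7 t=30 v=4: → [30,39),[28,37),[26,35),[24,33),[22,31); WM=27; [12,21) fires=1 [14,23) fires=1 [16,25) fires=2 [18,27) fires=2
i=8 t=23 v=8: DROP (t<27-3); WM=27
i=9 t=32 v=9: → [32,41),[30,39),[28,37),[26,35),[24,33); WM=29; [20,29) fires=1
i=10 t=36 v=7: → [36,45),[34,43),[32,41),[30,39),[28,37); WM=33; [22,31) fires=2 [24,33) fires=2
i=11 t=26 v=3: DROP (t<33-3); WM=33
i=12 t=37 v=4: → [36,45),[34,43),[32,41),[30,39); WM=34
i=13 t=18 v=9: DROP (t<34-3); WM=34
i=14 t=38 v=8: → [38,47),[36,45),[34,43),[32,41),[30,39); WM=35; [26,35) fires=2
i=15 t=40 v=6: → [40,49),[38,47),[36,45),[34,43),[32,41); WM=37; [28,37) fires=3
i=16 t=42 v=2: → [42,51),[40,49),[38,47),[36,45),[34,43); WM=39; [30,39) fires=4
i=17 t=52 v=1: → [52,61),[50,59),[48,57),[46,55),[44,53); WM=49; [32,41) fires=5 [34,43) fires=5 [36,45) fires=5 [38,47) fires=3 [40,49) fires=2
i=18 t=50 v=5: → [50,59),[48,57),[46,55),[44,53),[42,51); WM=49
i=19 t=49 v=1: → [48,57),[46,55),[44,53),[42,51); WM=49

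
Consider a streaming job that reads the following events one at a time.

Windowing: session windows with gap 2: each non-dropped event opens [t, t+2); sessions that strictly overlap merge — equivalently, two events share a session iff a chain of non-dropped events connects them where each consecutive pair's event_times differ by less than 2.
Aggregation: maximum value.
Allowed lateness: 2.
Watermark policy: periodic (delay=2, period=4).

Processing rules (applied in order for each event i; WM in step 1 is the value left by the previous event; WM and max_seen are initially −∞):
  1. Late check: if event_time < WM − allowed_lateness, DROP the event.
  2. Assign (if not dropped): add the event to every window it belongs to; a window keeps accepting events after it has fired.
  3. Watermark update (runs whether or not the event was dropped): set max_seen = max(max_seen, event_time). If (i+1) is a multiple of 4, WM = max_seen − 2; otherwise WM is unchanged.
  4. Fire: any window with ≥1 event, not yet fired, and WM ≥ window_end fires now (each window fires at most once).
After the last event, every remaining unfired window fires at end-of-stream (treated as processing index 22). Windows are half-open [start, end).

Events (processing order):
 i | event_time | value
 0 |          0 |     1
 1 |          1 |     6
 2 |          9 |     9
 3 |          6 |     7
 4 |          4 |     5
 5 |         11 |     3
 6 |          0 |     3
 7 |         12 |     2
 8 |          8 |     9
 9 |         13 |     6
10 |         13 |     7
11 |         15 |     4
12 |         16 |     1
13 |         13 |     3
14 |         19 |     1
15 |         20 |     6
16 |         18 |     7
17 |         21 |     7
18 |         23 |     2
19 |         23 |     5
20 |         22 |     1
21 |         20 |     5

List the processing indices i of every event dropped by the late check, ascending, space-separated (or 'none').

i=0 t=0 v=1: → [0,2); WM=−∞
i=1 t=1 v=6: → [0,3); WM=−∞
i=2 t=9 v=9: → [9,11); WM=−∞
i=3 t=6 v=7: → [6,8); WM=7
i=4 t=4 v=5: DROP (t<7-2); WM=7
i=5 t=11 v=3: → [11,13); WM=7
i=6 t=0 v=3: DROP (t<7-2); WM=7
i=7 t=12 v=2: → [11,14); WM=10
i=8 t=8 v=9: → [8,11); WM=10
i=9 t=13 v=6: → [11,15); WM=10
i=10 t=13 v=7: → [11,15); WM=10
i=11 t=15 v=4: → [15,17); WM=13
i=12 t=16 v=1: → [15,18); WM=13
i=13 t=13 v=3: → [11,15); WM=13
i=14 t=19 v=1: → [19,21); WM=13
i=15 t=20 v=6: → [19,22); WM=18
i=16 t=18 v=7: → [18,22); WM=18
i=17 t=21 v=7: → [18,23); WM=18
i=18 t=23 v=2: → [23,25); WM=18
i=19 t=23 v=5: → [23,25); WM=21
i=20 t=22 v=1: → [18,25); WM=21
i=21 t=20 v=5: → [18,25); WM=21

4 6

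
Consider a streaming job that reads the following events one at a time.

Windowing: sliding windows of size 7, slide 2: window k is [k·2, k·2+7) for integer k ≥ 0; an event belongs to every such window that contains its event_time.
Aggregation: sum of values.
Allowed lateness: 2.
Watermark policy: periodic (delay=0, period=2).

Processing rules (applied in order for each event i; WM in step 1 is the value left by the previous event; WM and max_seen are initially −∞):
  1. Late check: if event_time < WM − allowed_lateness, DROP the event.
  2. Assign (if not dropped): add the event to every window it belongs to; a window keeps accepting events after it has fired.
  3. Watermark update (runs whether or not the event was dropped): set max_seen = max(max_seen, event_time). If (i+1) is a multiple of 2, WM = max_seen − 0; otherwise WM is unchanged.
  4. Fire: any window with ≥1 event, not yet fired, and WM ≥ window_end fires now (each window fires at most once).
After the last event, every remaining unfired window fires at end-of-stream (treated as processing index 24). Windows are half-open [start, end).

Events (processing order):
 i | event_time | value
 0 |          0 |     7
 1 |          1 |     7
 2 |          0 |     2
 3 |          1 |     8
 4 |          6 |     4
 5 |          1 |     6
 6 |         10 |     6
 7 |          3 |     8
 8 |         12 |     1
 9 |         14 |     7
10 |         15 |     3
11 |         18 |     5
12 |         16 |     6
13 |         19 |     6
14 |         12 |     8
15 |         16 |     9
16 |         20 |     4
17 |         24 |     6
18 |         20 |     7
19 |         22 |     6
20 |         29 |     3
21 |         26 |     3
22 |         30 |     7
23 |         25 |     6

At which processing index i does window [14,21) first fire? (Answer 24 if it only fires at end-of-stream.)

17

i=0 t=0 v=7: → [0,7); WM=−∞
i=1 t=1 v=7: → [0,7); WM=1
i=2 t=0 v=2: → [0,7); WM=1
i=3 t=1 v=8: → [0,7); WM=1
i=4 t=6 v=4: → [6,13),[4,11),[2,9),[0,7); WM=1
i=5 t=1 v=6: → [0,7); WM=6
i=6 t=10 v=6: → [10,17),[8,15),[6,13),[4,11); WM=6
i=7 t=3 v=8: DROP (t<6-2); WM=10; [0,7) fires=34 [2,9) fires=4
i=8 t=12 v=1: → [12,19),[10,17),[8,15),[6,13); WM=10
i=9 t=14 v=7: → [14,21),[12,19),[10,17),[8,15); WM=14; [4,11) fires=10 [6,13) fires=11
i=10 t=15 v=3: → [14,21),[12,19),[10,17); WM=14
i=11 t=18 v=5: → [18,25),[16,23),[14,21),[12,19); WM=18; [8,15) fires=14 [10,17) fires=17
i=12 t=16 v=6: → [16,23),[14,21),[12,19),[10,17); WM=18
i=13 t=19 v=6: → [18,25),[16,23),[14,21); WM=19; [12,19) fires=22
i=14 t=12 v=8: DROP (t<19-2); WM=19
i=15 t=16 v=9: DROP (t<19-2); WM=19
i=16 t=20 v=4: → [20,27),[18,25),[16,23),[14,21); WM=19
i=17 t=24 v=6: → [24,31),[22,29),[20,27),[18,25); WM=24; [14,21) fires=31 [16,23) fires=21
i=18 t=20 v=7: DROP (t<24-2); WM=24
i=19 t=22 v=6: → [22,29),[20,27),[18,25),[16,23); WM=24
i=20 t=29 v=3: → [28,35),[26,33),[24,31); WM=24
i=21 t=26 v=3: → [26,33),[24,31),[22,29),[20,27); WM=29; [18,25) fires=27 [20,27) fires=19 [22,29) fires=15
i=22 t=30 v=7: → [30,37),[28,35),[26,33),[24,31); WM=29
i=23 t=25 v=6: DROP (t<29-2); WM=30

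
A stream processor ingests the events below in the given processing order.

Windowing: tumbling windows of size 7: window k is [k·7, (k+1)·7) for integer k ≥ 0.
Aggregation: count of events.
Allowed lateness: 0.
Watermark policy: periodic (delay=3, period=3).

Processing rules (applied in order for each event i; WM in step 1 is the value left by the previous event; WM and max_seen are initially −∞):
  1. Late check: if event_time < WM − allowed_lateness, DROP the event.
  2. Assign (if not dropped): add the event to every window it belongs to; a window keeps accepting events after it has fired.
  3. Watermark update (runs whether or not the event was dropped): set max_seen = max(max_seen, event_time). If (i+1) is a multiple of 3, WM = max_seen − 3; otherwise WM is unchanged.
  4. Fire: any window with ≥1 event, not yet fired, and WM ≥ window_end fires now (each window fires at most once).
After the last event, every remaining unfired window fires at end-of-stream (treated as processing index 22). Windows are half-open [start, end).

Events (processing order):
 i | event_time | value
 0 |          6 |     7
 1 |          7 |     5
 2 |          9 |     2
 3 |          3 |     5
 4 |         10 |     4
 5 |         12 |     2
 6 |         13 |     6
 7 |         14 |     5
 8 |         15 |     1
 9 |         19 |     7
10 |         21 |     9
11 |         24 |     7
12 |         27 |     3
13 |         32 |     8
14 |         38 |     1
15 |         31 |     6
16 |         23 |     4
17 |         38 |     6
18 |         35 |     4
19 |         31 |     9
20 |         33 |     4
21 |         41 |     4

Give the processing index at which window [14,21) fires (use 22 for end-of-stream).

i=0 t=6 v=7: → [0,7); WM=−∞
i=1 t=7 v=5: → [7,14); WM=−∞
i=2 t=9 v=2: → [7,14); WM=6
i=3 t=3 v=5: DROP (t<6-0); WM=6
i=4 t=10 v=4: → [7,14); WM=6
i=5 t=12 v=2: → [7,14); WM=9; [0,7) fires=1
i=6 t=13 v=6: → [7,14); WM=9
i=7 t=14 v=5: → [14,21); WM=9
i=8 t=15 v=1: → [14,21); WM=12
i=9 t=19 v=7: → [14,21); WM=12
i=10 t=21 v=9: → [21,28); WM=12
i=11 t=24 v=7: → [21,28); WM=21; [7,14) fires=5 [14,21) fires=3
i=12 t=27 v=3: → [21,28); WM=21
i=13 t=32 v=8: → [28,35); WM=21
i=14 t=38 v=1: → [35,42); WM=35; [21,28) fires=3 [28,35) fires=1
i=15 t=31 v=6: DROP (t<35-0); WM=35
i=16 t=23 v=4: DROP (t<35-0); WM=35
i=17 t=38 v=6: → [35,42); WM=35
i=18 t=35 v=4: → [35,42); WM=35
i=19 t=31 v=9: DROP (t<35-0); WM=35
i=20 t=33 v=4: DROP (t<35-0); WM=35
i=21 t=41 v=4: → [35,42); WM=35

11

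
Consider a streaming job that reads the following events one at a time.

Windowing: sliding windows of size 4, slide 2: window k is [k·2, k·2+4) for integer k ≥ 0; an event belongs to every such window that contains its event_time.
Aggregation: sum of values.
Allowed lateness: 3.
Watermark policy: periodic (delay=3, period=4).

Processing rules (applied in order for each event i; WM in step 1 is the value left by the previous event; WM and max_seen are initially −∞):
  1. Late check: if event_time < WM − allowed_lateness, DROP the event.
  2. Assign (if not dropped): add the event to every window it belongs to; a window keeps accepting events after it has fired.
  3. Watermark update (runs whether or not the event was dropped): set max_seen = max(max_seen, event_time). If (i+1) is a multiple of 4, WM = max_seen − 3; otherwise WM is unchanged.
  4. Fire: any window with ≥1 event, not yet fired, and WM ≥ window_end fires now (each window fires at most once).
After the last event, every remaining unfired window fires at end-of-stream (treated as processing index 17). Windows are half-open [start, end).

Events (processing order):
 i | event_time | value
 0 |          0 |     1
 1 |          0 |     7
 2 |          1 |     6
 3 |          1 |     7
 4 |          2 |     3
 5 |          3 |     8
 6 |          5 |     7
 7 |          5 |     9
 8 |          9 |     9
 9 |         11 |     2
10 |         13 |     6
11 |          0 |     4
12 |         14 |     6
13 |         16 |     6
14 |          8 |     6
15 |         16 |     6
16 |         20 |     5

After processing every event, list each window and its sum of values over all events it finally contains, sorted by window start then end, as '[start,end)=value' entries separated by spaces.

[0,4)=36 [2,6)=27 [4,8)=16 [6,10)=15 [8,12)=17 [10,14)=8 [12,16)=12 [14,18)=18 [16,20)=12 [18,22)=5 [20,24)=5

i=0 t=0 v=1: → [0,4); WM=−∞
i=1 t=0 v=7: → [0,4); WM=−∞
i=2 t=1 v=6: → [0,4); WM=−∞
i=3 t=1 v=7: → [0,4); WM=-2
i=4 t=2 v=3: → [2,6),[0,4); WM=-2
i=5 t=3 v=8: → [2,6),[0,4); WM=-2
i=6 t=5 v=7: → [4,8),[2,6); WM=-2
i=7 t=5 v=9: → [4,8),[2,6); WM=2
i=8 t=9 v=9: → [8,12),[6,10); WM=2
i=9 t=11 v=2: → [10,14),[8,12); WM=2
i=10 t=13 v=6: → [12,16),[10,14); WM=2
i=11 t=0 v=4: → [0,4); WM=10; [0,4) fires=36 [2,6) fires=27 [4,8) fires=16 [6,10) fires=9
i=12 t=14 v=6: → [14,18),[12,16); WM=10
i=13 t=16 v=6: → [16,20),[14,18); WM=10
i=14 t=8 v=6: → [8,12),[6,10); WM=10
i=15 t=16 v=6: → [16,20),[14,18); WM=13; [8,12) fires=17
i=16 t=20 v=5: → [20,24),[18,22); WM=13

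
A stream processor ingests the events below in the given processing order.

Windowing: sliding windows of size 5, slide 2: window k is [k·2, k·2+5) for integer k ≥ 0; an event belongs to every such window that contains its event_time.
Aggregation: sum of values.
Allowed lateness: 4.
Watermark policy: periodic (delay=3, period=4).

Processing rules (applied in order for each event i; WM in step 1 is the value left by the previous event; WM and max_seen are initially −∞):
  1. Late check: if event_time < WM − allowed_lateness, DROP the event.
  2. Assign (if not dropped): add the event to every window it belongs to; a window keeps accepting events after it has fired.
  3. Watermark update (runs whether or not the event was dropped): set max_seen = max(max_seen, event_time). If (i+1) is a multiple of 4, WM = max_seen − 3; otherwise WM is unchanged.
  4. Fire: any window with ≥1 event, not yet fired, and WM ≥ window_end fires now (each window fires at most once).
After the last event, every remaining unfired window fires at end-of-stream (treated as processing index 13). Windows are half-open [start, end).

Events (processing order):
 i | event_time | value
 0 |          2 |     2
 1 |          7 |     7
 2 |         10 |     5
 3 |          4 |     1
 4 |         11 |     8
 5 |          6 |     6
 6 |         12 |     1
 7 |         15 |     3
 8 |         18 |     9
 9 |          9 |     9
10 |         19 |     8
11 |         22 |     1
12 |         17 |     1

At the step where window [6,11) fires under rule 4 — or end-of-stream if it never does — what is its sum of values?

i=0 t=2 v=2: → [2,7),[0,5); WM=−∞
i=1 t=7 v=7: → [6,11),[4,9); WM=−∞
i=2 t=10 v=5: → [10,15),[8,13),[6,11); WM=−∞
i=3 t=4 v=1: → [4,9),[2,7),[0,5); WM=7; [0,5) fires=3 [2,7) fires=3
i=4 t=11 v=8: → [10,15),[8,13); WM=7
i=5 t=6 v=6: → [6,11),[4,9),[2,7); WM=7
i=6 t=12 v=1: → [12,17),[10,15),[8,13); WM=7
i=7 t=15 v=3: → [14,19),[12,17); WM=12; [4,9) fires=14 [6,11) fires=18
i=8 t=18 v=9: → [18,23),[16,21),[14,19); WM=12
i=9 t=9 v=9: → [8,13),[6,11); WM=12
i=10 t=19 v=8: → [18,23),[16,21); WM=12
i=11 t=22 v=1: → [22,27),[20,25),[18,23); WM=19; [8,13) fires=23 [10,15) fires=14 [12,17) fires=4 [14,19) fires=12
i=12 t=17 v=1: → [16,21),[14,19); WM=19

18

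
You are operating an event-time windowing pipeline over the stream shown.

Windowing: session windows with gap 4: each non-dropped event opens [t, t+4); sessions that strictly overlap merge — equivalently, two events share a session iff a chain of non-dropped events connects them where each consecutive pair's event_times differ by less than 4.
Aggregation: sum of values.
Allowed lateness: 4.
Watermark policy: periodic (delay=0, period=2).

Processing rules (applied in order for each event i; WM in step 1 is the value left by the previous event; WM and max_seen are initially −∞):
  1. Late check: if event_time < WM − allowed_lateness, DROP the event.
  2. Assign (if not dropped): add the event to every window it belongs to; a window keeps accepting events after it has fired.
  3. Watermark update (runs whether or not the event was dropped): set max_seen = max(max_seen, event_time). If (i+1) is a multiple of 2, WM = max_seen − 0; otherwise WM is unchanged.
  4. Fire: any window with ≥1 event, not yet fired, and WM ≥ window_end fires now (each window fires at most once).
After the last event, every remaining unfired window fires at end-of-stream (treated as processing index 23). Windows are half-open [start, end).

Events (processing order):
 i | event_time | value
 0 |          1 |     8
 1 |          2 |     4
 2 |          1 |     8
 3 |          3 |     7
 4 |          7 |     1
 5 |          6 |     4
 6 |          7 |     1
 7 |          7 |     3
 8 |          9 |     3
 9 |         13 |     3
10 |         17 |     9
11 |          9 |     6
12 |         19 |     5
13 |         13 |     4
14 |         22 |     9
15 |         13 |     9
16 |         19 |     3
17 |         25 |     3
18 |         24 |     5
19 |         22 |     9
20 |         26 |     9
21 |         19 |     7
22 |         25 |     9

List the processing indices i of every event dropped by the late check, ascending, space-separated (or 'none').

15 21

i=0 t=1 v=8: → [1,5); WM=−∞
i=1 t=2 v=4: → [1,6); WM=2
i=2 t=1 v=8: → [1,6); WM=2
i=3 t=3 v=7: → [1,7); WM=3
i=4 t=7 v=1: → [7,11); WM=3
i=5 t=6 v=4: → [1,11); WM=7
i=6 t=7 v=1: → [1,11); WM=7
i=7 t=7 v=3: → [1,11); WM=7
i=8 t=9 v=3: → [1,13); WM=7
i=9 t=13 v=3: → [13,17); WM=13
i=10 t=17 v=9: → [17,21); WM=13
i=11 t=9 v=6: → [1,13); WM=17
i=12 t=19 v=5: → [17,23); WM=17
i=13 t=13 v=4: → [13,17); WM=19
i=14 t=22 v=9: → [17,26); WM=19
i=15 t=13 v=9: DROP (t<19-4); WM=22
i=16 t=19 v=3: → [17,26); WM=22
i=17 t=25 v=3: → [17,29); WM=25
i=18 t=24 v=5: → [17,29); WM=25
i=19 t=22 v=9: → [17,29); WM=25
i=20 t=26 v=9: → [17,30); WM=25
i=21 t=19 v=7: DROP (t<25-4); WM=26
i=22 t=25 v=9: → [17,30); WM=26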